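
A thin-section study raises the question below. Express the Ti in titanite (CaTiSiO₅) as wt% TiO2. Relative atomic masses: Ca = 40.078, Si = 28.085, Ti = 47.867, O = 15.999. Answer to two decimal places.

40.74 wt%

Molar mass of CaTiSiO₅ = 1·40.078 + 1·47.867 + 1·28.085 + 5·15.999 = 196.025 g/mol.
Each formula unit contains 1 Ti, equivalent to 1/1 = 1.0000 mol TiO2.
M(TiO2) = 1×47.867 + 2×15.999 = 79.865 g/mol.
Mass of TiO2 per formula unit = 1.0000 × 79.865 = 79.865 g.
TiO2 wt% = 79.865 / 196.025 × 100 = 40.74%.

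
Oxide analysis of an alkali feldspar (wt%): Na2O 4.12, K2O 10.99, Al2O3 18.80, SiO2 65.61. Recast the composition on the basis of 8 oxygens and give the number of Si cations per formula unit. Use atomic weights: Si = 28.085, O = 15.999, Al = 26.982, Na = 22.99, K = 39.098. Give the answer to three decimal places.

2.991 Si apfu

Na2O: 4.12/61.979 = 0.06647 mol → 0.13294 mol Na, 0.06647 mol O.
K2O: 10.99/94.195 = 0.11667 mol → 0.23334 mol K, 0.11667 mol O.
Al2O3: 18.80/101.961 = 0.18438 mol → 0.36876 mol Al, 0.55314 mol O.
SiO2: 65.61/60.083 = 1.09199 mol → 1.09199 mol Si, 2.18398 mol O.
Total oxygen = 2.92026 mol. Normalization factor = 8/2.92026 = 2.73948.
Si per 8 O = 1.09199 × 2.73948 = 2.991.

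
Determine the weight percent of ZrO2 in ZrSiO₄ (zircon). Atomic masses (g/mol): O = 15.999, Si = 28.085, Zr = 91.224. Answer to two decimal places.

67.22 wt%

M(ZrSiO₄) = 183.305 g/mol; M(ZrO2) = 123.222 g/mol.
Moles ZrO2 per formula unit = 1 Zr ÷ 1 = 1.0000.
ZrO2 fraction = (1.0000 × 123.222) / 183.305 = 123.222/183.305 = 0.6722.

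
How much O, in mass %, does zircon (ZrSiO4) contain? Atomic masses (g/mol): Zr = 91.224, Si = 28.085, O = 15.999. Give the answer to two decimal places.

Formula mass = 1·91.224 + 1·28.085 + 4·15.999 = 183.305 g/mol, of which 63.996 g is O.
So O makes up 63.996/183.305 = 0.3491 of the mass, i.e. 34.91%.

34.91 mass %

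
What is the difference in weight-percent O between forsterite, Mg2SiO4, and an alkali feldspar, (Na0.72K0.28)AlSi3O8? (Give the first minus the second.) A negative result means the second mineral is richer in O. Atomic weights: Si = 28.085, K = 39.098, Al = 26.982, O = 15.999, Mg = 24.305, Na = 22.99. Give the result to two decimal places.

-2.50 percentage points

M(Mg2SiO4) = 140.691 g/mol, so wt% O = 63.996/140.691 × 100 = 45.49%.
M((Na0.72K0.28)AlSi3O8) = 266.729 g/mol, so wt% O = 127.992/266.729 × 100 = 47.99%.
45.49 − 47.99 = -2.50 pp.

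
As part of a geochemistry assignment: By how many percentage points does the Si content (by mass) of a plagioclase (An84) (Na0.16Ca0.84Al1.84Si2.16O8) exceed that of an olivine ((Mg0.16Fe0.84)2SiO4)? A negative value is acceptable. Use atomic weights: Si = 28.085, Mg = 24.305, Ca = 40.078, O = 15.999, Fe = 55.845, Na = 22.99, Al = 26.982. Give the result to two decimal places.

7.51 percentage points

Si in Na0.16Ca0.84Al1.84Si2.16O8: molar mass 275.646 g/mol; 2.16×28.085 = 60.664 g → 22.01 wt%.
Si in (Mg0.16Fe0.84)2SiO4: molar mass 193.678 g/mol; 1×28.085 = 28.085 g → 14.50 wt%.
Difference = 22.01 − 14.50 = 7.51 percentage points.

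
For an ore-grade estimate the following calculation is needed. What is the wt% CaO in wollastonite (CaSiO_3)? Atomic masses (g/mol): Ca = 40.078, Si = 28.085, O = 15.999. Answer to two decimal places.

M(CaSiO_3) = 116.160 g/mol; M(CaO) = 56.077 g/mol.
Moles CaO per formula unit = 1 Ca ÷ 1 = 1.0000.
CaO fraction = (1.0000 × 56.077) / 116.160 = 56.077/116.160 = 0.4828.

48.28 wt%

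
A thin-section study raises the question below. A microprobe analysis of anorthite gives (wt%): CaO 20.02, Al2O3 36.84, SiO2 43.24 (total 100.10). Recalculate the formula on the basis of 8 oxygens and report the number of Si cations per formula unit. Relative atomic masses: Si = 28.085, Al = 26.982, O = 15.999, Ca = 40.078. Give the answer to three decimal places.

1.999 Si apfu

CaO (M=56.077): mol = 0.35701; Ca = 0.35701, O = 0.35701.
Al2O3 (M=101.961): mol = 0.36131; Al = 0.72262, O = 1.08393.
SiO2 (M=60.083): mol = 0.71967; Si = 0.71967, O = 1.43934.
ΣO = 2.88028; factor = 8/ΣO = 2.77751.
Si apfu = 0.71967 × 2.77751 = 1.999.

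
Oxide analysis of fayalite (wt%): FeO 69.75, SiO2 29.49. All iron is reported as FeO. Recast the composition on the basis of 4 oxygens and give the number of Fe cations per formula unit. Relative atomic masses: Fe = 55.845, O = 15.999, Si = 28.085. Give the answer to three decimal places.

69.75 wt% FeO ÷ 71.844 g/mol = 0.97085 mol, giving 0.97085 Fe and 0.97085 O.
29.49 wt% SiO2 ÷ 60.083 g/mol = 0.49082 mol, giving 0.49082 Si and 0.98164 O.
Oxygen sums to 1.95249; scaling by 4/1.95249 = 2.04867 puts the formula on 4 O.
Fe: 0.97085 × 2.04867 = 1.989 atoms per formula unit.

1.989 Fe apfu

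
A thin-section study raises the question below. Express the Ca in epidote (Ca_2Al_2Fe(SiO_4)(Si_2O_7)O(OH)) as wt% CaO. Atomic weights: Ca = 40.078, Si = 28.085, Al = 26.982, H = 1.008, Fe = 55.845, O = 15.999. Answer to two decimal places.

23.21 wt%

M(Ca_2Al_2Fe(SiO_4)(Si_2O_7)O(OH)) = 483.215 g/mol; M(CaO) = 56.077 g/mol.
Moles CaO per formula unit = 2 Ca ÷ 1 = 2.0000.
CaO fraction = (2.0000 × 56.077) / 483.215 = 112.154/483.215 = 0.2321.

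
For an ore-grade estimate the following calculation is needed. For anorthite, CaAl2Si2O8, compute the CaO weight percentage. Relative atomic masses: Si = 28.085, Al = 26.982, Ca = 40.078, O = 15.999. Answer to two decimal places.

Molar mass of CaAl2Si2O8 = 1×40.078 + 2×26.982 + 2×28.085 + 8×15.999 = 278.204 g/mol.
Each formula unit contains 1 Ca, equivalent to 1/1 = 1.0000 mol CaO.
M(CaO) = 1×40.078 + 1×15.999 = 56.077 g/mol.
Mass of CaO per formula unit = 1.0000 × 56.077 = 56.077 g.
CaO wt% = 56.077 / 278.204 × 100 = 20.16%.

20.16 wt%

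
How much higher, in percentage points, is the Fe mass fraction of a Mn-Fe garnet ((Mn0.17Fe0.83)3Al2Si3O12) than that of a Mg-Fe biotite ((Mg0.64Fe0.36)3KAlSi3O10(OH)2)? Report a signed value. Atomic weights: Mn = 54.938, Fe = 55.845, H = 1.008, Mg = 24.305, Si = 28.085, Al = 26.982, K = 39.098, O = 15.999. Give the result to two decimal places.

Fe in (Mn0.17Fe0.83)3Al2Si3O12: molar mass 497.279 g/mol; 2.49×55.845 = 139.054 g → 27.96 wt%.
Fe in (Mg0.64Fe0.36)3KAlSi3O10(OH)2: molar mass 451.317 g/mol; 1.08×55.845 = 60.313 g → 13.36 wt%.
Difference = 27.96 − 13.36 = 14.60 percentage points.

14.60 percentage points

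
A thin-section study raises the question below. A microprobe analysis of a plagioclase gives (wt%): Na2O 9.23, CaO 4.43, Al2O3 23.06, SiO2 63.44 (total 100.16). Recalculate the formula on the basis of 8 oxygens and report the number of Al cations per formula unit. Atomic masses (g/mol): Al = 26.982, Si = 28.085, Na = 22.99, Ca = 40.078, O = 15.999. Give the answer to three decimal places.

1.199 Al apfu

Na2O (M=61.979): mol = 0.14892; Na = 0.29784, O = 0.14892.
CaO (M=56.077): mol = 0.07900; Ca = 0.07900, O = 0.07900.
Al2O3 (M=101.961): mol = 0.22616; Al = 0.45232, O = 0.67848.
SiO2 (M=60.083): mol = 1.05587; Si = 1.05587, O = 2.11174.
ΣO = 3.01814; factor = 8/ΣO = 2.65064.
Al apfu = 0.45232 × 2.65064 = 1.199.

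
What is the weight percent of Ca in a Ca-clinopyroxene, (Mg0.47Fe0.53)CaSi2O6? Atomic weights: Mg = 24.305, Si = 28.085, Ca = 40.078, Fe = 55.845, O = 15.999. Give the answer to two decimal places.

Formula mass = 0.47×24.305 + 0.53×55.845 + 1×40.078 + 2×28.085 + 6×15.999 = 233.263 g/mol, of which 40.078 g is Ca.
So Ca makes up 40.078/233.263 = 0.1718 of the mass, i.e. 17.18%.

17.18 mass %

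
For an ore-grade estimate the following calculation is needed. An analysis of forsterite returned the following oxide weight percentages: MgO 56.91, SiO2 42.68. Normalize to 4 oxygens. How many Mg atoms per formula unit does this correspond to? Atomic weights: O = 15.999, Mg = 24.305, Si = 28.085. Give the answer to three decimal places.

1.994 Mg apfu

MgO: 56.91/40.304 = 1.41202 mol → 1.41202 mol Mg, 1.41202 mol O.
SiO2: 42.68/60.083 = 0.71035 mol → 0.71035 mol Si, 1.42070 mol O.
Total oxygen = 2.83272 mol. Normalization factor = 4/2.83272 = 1.41207.
Mg per 4 O = 1.41202 × 1.41207 = 1.994.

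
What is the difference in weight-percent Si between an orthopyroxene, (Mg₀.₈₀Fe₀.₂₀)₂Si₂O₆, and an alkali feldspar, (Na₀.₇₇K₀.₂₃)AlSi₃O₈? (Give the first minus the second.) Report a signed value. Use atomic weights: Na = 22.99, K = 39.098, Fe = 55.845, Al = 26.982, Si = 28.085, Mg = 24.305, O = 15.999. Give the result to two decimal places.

-5.36 percentage points

First mineral: 56.170 g Si in 213.390 g formula = 26.32 wt% Si.
Second mineral: 84.255 g Si in 265.924 g formula = 31.68 wt% Si.
26.32% − 31.68% gives a difference of -5.36 percentage points.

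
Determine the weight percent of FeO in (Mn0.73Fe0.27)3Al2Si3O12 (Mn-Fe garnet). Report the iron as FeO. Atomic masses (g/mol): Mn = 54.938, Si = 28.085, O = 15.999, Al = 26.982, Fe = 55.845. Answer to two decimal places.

11.74 wt%

M((Mn0.73Fe0.27)3Al2Si3O12) = 495.756 g/mol; M(FeO) = 71.844 g/mol.
Moles FeO per formula unit = 0.81 Fe ÷ 1 = 0.8100.
FeO fraction = (0.8100 × 71.844) / 495.756 = 58.194/495.756 = 0.1174.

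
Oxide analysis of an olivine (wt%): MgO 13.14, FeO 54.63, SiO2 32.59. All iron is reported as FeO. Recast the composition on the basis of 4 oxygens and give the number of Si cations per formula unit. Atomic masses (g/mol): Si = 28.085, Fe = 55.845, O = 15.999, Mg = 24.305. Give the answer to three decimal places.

MgO: 13.14/40.304 = 0.32602 mol → 0.32602 mol Mg, 0.32602 mol O.
FeO: 54.63/71.844 = 0.76040 mol → 0.76040 mol Fe, 0.76040 mol O.
SiO2: 32.59/60.083 = 0.54242 mol → 0.54242 mol Si, 1.08484 mol O.
Total oxygen = 2.17126 mol. Normalization factor = 4/2.17126 = 1.84225.
Si per 4 O = 0.54242 × 1.84225 = 0.999.

0.999 Si apfu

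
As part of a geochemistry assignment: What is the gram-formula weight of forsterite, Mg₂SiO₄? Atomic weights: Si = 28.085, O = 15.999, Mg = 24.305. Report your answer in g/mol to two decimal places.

140.69 g/mol

M = 2*24.305 + 1*28.085 + 4*15.999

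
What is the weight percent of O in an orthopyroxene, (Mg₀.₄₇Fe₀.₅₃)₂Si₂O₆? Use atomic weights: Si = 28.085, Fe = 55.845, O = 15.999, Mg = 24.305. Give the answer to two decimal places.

Molar mass of (Mg₀.₄₇Fe₀.₅₃)₂Si₂O₆: 0.94×24.305 + 1.06×55.845 + 2×28.085 + 6×15.999 = 234.206 g/mol.
Mass of O per formula unit: 6 × 15.999 = 95.994 g.
Weight fraction O = 95.994 / 234.206 = 0.4099.

40.99 wt%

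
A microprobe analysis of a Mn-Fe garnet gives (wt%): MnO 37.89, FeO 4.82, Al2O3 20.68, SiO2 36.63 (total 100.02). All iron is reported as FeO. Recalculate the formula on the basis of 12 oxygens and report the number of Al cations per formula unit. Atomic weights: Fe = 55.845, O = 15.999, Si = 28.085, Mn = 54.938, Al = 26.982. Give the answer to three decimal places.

37.89 wt% MnO ÷ 70.937 g/mol = 0.53414 mol, giving 0.53414 Mn and 0.53414 O.
4.82 wt% FeO ÷ 71.844 g/mol = 0.06709 mol, giving 0.06709 Fe and 0.06709 O.
20.68 wt% Al2O3 ÷ 101.961 g/mol = 0.20282 mol, giving 0.40564 Al and 0.60846 O.
36.63 wt% SiO2 ÷ 60.083 g/mol = 0.60966 mol, giving 0.60966 Si and 1.21932 O.
Oxygen sums to 2.42901; scaling by 12/2.42901 = 4.94028 puts the formula on 12 O.
Al: 0.40564 × 4.94028 = 2.004 atoms per formula unit.

2.004 Al apfu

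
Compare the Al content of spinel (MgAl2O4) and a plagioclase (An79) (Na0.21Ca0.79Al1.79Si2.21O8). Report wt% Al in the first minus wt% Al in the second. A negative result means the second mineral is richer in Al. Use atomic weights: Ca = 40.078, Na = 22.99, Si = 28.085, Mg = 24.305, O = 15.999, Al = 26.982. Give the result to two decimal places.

M(MgAl2O4) = 142.265 g/mol, so wt% Al = 53.964/142.265 × 100 = 37.93%.
M(Na0.21Ca0.79Al1.79Si2.21O8) = 274.847 g/mol, so wt% Al = 48.298/274.847 × 100 = 17.57%.
37.93 − 17.57 = 20.36 pp.

20.36 percentage points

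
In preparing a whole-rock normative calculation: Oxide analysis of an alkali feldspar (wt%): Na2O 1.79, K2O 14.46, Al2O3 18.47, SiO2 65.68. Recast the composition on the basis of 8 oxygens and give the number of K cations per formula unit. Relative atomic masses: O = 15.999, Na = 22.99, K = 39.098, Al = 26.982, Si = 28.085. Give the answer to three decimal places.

1.79 wt% Na2O ÷ 61.979 g/mol = 0.02888 mol, giving 0.05776 Na and 0.02888 O.
14.46 wt% K2O ÷ 94.195 g/mol = 0.15351 mol, giving 0.30702 K and 0.15351 O.
18.47 wt% Al2O3 ÷ 101.961 g/mol = 0.18115 mol, giving 0.36230 Al and 0.54345 O.
65.68 wt% SiO2 ÷ 60.083 g/mol = 1.09315 mol, giving 1.09315 Si and 2.18630 O.
Oxygen sums to 2.91214; scaling by 8/2.91214 = 2.74712 puts the formula on 8 O.
K: 0.30702 × 2.74712 = 0.843 atoms per formula unit.

0.843 K apfu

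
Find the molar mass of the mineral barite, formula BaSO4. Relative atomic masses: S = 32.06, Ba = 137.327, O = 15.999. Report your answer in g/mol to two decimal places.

233.38 g/mol

Ba: 1 × 137.327 = 137.3270
S: 1 × 32.06 = 32.0600
O: 4 × 15.999 = 63.9960
Summing the contributions gives the formula mass.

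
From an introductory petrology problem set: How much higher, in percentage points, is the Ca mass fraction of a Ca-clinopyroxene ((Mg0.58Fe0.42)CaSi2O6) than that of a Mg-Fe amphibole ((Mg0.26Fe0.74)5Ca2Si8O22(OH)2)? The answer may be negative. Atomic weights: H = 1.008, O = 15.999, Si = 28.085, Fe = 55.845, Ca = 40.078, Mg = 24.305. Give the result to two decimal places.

8.81 percentage points

Ca in (Mg0.58Fe0.42)CaSi2O6: molar mass 229.794 g/mol; 1×40.078 = 40.078 g → 17.44 wt%.
Ca in (Mg0.26Fe0.74)5Ca2Si8O22(OH)2: molar mass 929.051 g/mol; 2×40.078 = 80.156 g → 8.63 wt%.
Difference = 17.44 − 8.63 = 8.81 percentage points.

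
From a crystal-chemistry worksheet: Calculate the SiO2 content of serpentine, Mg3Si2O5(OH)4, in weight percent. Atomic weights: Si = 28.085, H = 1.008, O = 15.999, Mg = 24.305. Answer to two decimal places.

Formula mass = 277.108 g/mol.
2 Si → 2.0000 mol SiO2 per formula unit; M(SiO2) = 60.083, so SiO2 mass = 120.166 g.
120.166/277.108 × 100 = 43.36 wt%.

43.36 wt%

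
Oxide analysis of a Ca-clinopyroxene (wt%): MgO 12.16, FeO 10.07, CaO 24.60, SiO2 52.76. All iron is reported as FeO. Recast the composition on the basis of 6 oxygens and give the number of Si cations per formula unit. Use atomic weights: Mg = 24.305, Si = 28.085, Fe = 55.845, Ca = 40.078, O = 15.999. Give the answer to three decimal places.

1.998 Si apfu

12.16 wt% MgO ÷ 40.304 g/mol = 0.30171 mol, giving 0.30171 Mg and 0.30171 O.
10.07 wt% FeO ÷ 71.844 g/mol = 0.14016 mol, giving 0.14016 Fe and 0.14016 O.
24.60 wt% CaO ÷ 56.077 g/mol = 0.43868 mol, giving 0.43868 Ca and 0.43868 O.
52.76 wt% SiO2 ÷ 60.083 g/mol = 0.87812 mol, giving 0.87812 Si and 1.75624 O.
Oxygen sums to 2.63679; scaling by 6/2.63679 = 2.27549 puts the formula on 6 O.
Si: 0.87812 × 2.27549 = 1.998 atoms per formula unit.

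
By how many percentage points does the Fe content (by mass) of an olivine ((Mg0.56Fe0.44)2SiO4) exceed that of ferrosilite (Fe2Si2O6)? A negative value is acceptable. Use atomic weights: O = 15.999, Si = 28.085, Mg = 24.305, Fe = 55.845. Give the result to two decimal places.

-13.16 percentage points

M((Mg0.56Fe0.44)2SiO4) = 168.446 g/mol, so wt% Fe = 49.144/168.446 × 100 = 29.17%.
M(Fe2Si2O6) = 263.854 g/mol, so wt% Fe = 111.690/263.854 × 100 = 42.33%.
29.17 − 42.33 = -13.16 pp.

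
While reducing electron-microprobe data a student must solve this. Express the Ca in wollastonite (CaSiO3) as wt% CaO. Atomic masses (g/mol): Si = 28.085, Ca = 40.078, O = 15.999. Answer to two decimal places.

Molar mass of CaSiO3 = 1·40.078 + 1·28.085 + 3·15.999 = 116.160 g/mol.
Each formula unit contains 1 Ca, equivalent to 1/1 = 1.0000 mol CaO.
M(CaO) = 1×40.078 + 1×15.999 = 56.077 g/mol.
Mass of CaO per formula unit = 1.0000 × 56.077 = 56.077 g.
CaO wt% = 56.077 / 116.160 × 100 = 48.28%.

48.28 wt%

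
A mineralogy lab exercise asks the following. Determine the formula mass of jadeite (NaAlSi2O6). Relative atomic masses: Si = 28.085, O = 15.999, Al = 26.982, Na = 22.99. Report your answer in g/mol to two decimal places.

202.14 g/mol

Na: 1 × 22.99 = 22.9900
Al: 1 × 26.982 = 26.9820
Si: 2 × 28.085 = 56.1700
O: 6 × 15.999 = 95.9940
Summing the contributions gives the formula mass.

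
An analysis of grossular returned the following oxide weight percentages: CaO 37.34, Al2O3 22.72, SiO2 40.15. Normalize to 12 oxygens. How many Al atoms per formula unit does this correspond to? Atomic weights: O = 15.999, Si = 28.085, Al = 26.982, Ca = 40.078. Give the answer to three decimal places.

CaO (M=56.077): mol = 0.66587; Ca = 0.66587, O = 0.66587.
Al2O3 (M=101.961): mol = 0.22283; Al = 0.44566, O = 0.66849.
SiO2 (M=60.083): mol = 0.66824; Si = 0.66824, O = 1.33648.
ΣO = 2.67084; factor = 12/ΣO = 4.49297.
Al apfu = 0.44566 × 4.49297 = 2.002.

2.002 Al apfu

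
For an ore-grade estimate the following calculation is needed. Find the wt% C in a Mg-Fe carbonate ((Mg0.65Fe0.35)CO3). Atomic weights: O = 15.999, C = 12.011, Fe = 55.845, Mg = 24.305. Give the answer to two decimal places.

Formula mass = 0.65×24.305 + 0.35×55.845 + 1×12.011 + 3×15.999 = 95.352 g/mol, of which 12.011 g is C.
So C makes up 12.011/95.352 = 0.1260 of the mass, i.e. 12.60%.

12.60 wt%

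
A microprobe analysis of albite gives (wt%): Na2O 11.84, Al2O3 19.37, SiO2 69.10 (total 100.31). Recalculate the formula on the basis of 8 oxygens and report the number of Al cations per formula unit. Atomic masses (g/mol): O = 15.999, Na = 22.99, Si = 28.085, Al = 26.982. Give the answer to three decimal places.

0.993 Al apfu

11.84 wt% Na2O ÷ 61.979 g/mol = 0.19103 mol, giving 0.38206 Na and 0.19103 O.
19.37 wt% Al2O3 ÷ 101.961 g/mol = 0.18997 mol, giving 0.37994 Al and 0.56991 O.
69.10 wt% SiO2 ÷ 60.083 g/mol = 1.15008 mol, giving 1.15008 Si and 2.30016 O.
Oxygen sums to 3.06110; scaling by 8/3.06110 = 2.61344 puts the formula on 8 O.
Al: 0.37994 × 2.61344 = 0.993 atoms per formula unit.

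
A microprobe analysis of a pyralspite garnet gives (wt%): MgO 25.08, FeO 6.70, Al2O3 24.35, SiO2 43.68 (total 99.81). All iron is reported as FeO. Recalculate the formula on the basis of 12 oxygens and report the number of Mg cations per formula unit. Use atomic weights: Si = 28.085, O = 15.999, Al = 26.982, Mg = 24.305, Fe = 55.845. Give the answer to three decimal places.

2.587 Mg apfu

25.08 wt% MgO ÷ 40.304 g/mol = 0.62227 mol, giving 0.62227 Mg and 0.62227 O.
6.70 wt% FeO ÷ 71.844 g/mol = 0.09326 mol, giving 0.09326 Fe and 0.09326 O.
24.35 wt% Al2O3 ÷ 101.961 g/mol = 0.23882 mol, giving 0.47764 Al and 0.71646 O.
43.68 wt% SiO2 ÷ 60.083 g/mol = 0.72699 mol, giving 0.72699 Si and 1.45398 O.
Oxygen sums to 2.88597; scaling by 12/2.88597 = 4.15805 puts the formula on 12 O.
Mg: 0.62227 × 4.15805 = 2.587 atoms per formula unit.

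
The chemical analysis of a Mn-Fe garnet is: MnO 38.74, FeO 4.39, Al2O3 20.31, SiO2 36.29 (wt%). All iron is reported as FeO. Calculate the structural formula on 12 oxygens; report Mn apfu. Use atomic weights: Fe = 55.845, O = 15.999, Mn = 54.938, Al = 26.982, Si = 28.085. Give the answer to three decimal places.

38.74 wt% MnO ÷ 70.937 g/mol = 0.54612 mol, giving 0.54612 Mn and 0.54612 O.
4.39 wt% FeO ÷ 71.844 g/mol = 0.06110 mol, giving 0.06110 Fe and 0.06110 O.
20.31 wt% Al2O3 ÷ 101.961 g/mol = 0.19919 mol, giving 0.39838 Al and 0.59757 O.
36.29 wt% SiO2 ÷ 60.083 g/mol = 0.60400 mol, giving 0.60400 Si and 1.20800 O.
Oxygen sums to 2.41279; scaling by 12/2.41279 = 4.97350 puts the formula on 12 O.
Mn: 0.54612 × 4.97350 = 2.716 atoms per formula unit.

2.716 Mn apfu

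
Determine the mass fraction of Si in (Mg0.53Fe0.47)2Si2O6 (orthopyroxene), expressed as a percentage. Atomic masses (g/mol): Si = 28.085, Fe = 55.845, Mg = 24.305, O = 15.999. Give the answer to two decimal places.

Formula mass = 1.06×24.305 + 0.94×55.845 + 2×28.085 + 6×15.999 = 230.422 g/mol, of which 56.170 g is Si.
So Si makes up 56.170/230.422 = 0.2438 of the mass, i.e. 24.38%.

24.38 weight percent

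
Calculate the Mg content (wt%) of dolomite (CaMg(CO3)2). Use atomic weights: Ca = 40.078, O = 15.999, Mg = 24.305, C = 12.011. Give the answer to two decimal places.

13.18 wt%

Molar mass of CaMg(CO3)2: 1×40.078 + 1×24.305 + 2×12.011 + 6×15.999 = 184.399 g/mol.
Mass of Mg per formula unit: 1 × 24.305 = 24.305 g.
Weight fraction Mg = 24.305 / 184.399 = 0.1318.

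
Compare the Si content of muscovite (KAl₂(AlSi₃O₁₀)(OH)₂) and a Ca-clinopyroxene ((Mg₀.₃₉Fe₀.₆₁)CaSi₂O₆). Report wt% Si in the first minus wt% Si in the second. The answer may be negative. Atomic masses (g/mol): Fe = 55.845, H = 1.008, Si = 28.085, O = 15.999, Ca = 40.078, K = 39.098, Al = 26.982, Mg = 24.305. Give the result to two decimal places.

First mineral: 84.255 g Si in 398.303 g formula = 21.15 wt% Si.
Second mineral: 56.170 g Si in 235.786 g formula = 23.82 wt% Si.
21.15% − 23.82% gives a difference of -2.67 percentage points.

-2.67 percentage points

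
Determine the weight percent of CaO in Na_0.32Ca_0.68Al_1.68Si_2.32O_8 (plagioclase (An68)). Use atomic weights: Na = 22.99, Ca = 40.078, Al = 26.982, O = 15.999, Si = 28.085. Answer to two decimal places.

13.96 wt%

Molar mass of Na_0.32Ca_0.68Al_1.68Si_2.32O_8 = 0.32*22.99 + 0.68*40.078 + 1.68*26.982 + 2.32*28.085 + 8*15.999 = 273.089 g/mol.
Each formula unit contains 0.68 Ca, equivalent to 0.68/1 = 0.6800 mol CaO.
M(CaO) = 1×40.078 + 1×15.999 = 56.077 g/mol.
Mass of CaO per formula unit = 0.6800 × 56.077 = 38.132 g.
CaO wt% = 38.132 / 273.089 × 100 = 13.96%.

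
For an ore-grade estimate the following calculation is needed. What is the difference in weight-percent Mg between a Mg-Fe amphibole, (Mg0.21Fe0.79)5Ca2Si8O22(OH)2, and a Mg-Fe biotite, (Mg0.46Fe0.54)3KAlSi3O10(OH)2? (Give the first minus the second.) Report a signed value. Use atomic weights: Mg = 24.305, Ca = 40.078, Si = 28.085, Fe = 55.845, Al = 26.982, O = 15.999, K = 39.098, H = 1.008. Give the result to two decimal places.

Mg in (Mg0.21Fe0.79)5Ca2Si8O22(OH)2: molar mass 936.936 g/mol; 1.05×24.305 = 25.520 g → 2.72 wt%.
Mg in (Mg0.46Fe0.54)3KAlSi3O10(OH)2: molar mass 468.349 g/mol; 1.38×24.305 = 33.541 g → 7.16 wt%.
Difference = 2.72 − 7.16 = -4.44 percentage points.

-4.44 percentage points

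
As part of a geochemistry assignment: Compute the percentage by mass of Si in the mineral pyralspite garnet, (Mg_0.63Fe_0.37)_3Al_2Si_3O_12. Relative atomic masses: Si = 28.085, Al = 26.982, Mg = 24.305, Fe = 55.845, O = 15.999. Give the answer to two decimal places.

19.23 wt%

Molar mass of (Mg_0.63Fe_0.37)_3Al_2Si_3O_12: 1.89·24.305 + 1.11·55.845 + 2·26.982 + 3·28.085 + 12·15.999 = 438.131 g/mol.
Mass of Si per formula unit: 3 × 28.085 = 84.255 g.
Weight fraction Si = 84.255 / 438.131 = 0.1923.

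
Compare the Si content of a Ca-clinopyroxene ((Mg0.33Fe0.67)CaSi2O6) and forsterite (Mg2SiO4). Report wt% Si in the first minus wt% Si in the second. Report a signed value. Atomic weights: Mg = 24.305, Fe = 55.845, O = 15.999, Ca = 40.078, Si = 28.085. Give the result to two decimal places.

First mineral: 56.170 g Si in 237.679 g formula = 23.63 wt% Si.
Second mineral: 28.085 g Si in 140.691 g formula = 19.96 wt% Si.
23.63% − 19.96% gives a difference of 3.67 percentage points.

3.67 percentage points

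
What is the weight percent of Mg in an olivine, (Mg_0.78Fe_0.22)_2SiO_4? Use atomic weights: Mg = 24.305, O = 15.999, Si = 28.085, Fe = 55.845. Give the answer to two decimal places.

Formula mass = 1.56*24.305 + 0.44*55.845 + 1*28.085 + 4*15.999 = 154.569 g/mol, of which 37.916 g is Mg.
So Mg makes up 37.916/154.569 = 0.2453 of the mass, i.e. 24.53%.

24.53 mass %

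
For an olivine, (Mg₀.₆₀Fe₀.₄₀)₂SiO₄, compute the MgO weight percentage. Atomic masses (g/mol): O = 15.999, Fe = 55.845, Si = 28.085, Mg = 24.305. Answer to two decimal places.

29.15 wt%

Molar mass of (Mg₀.₆₀Fe₀.₄₀)₂SiO₄ = 1.20*24.305 + 0.80*55.845 + 1*28.085 + 4*15.999 = 165.923 g/mol.
Each formula unit contains 1.20 Mg, equivalent to 1.20/1 = 1.2000 mol MgO.
M(MgO) = 1×24.305 + 1×15.999 = 40.304 g/mol.
Mass of MgO per formula unit = 1.2000 × 40.304 = 48.365 g.
MgO wt% = 48.365 / 165.923 × 100 = 29.15%.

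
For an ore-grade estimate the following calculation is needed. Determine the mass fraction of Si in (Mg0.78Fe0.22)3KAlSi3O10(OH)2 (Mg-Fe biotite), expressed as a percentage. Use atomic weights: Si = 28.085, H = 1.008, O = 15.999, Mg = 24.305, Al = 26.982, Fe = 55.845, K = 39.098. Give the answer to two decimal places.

19.23 wt%

Molar mass of (Mg0.78Fe0.22)3KAlSi3O10(OH)2: 2.34*24.305 + 0.66*55.845 + 1*39.098 + 1*26.982 + 3*28.085 + 12*15.999 + 2*1.008 = 438.070 g/mol.
Mass of Si per formula unit: 3 × 28.085 = 84.255 g.
Weight fraction Si = 84.255 / 438.070 = 0.1923.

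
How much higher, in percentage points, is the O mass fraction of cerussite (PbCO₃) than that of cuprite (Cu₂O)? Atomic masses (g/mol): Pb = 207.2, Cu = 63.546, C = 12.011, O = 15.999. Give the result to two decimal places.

6.78 percentage points

O in PbCO₃: molar mass 267.208 g/mol; 3×15.999 = 47.997 g → 17.96 wt%.
O in Cu₂O: molar mass 143.091 g/mol; 1×15.999 = 15.999 g → 11.18 wt%.
Difference = 17.96 − 11.18 = 6.78 percentage points.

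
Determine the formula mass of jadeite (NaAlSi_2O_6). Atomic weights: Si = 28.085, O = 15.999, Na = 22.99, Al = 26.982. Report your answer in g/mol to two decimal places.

202.14 g/mol

Na: 1 × 22.99 = 22.9900
Al: 1 × 26.982 = 26.9820
Si: 2 × 28.085 = 56.1700
O: 6 × 15.999 = 95.9940
Summing the contributions gives the formula mass.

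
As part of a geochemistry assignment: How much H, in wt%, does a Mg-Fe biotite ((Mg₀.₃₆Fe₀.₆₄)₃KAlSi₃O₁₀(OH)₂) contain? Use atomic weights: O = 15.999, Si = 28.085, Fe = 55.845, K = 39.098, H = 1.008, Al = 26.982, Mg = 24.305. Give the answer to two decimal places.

0.42 wt%

M((Mg₀.₃₆Fe₀.₆₄)₃KAlSi₃O₁₀(OH)₂) = 477.811 g/mol.
H contributes 2 × 1.008 = 2.016 g per mole.
2.016/477.811 = 0.0042 → 0.42%.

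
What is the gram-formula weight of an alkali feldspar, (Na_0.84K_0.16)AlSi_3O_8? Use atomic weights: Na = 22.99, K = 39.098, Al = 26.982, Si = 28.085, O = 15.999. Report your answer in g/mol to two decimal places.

264.80 g/mol

M = 0.84(22.99) + 0.16(39.098) + 1(26.982) + 3(28.085) + 8(15.999)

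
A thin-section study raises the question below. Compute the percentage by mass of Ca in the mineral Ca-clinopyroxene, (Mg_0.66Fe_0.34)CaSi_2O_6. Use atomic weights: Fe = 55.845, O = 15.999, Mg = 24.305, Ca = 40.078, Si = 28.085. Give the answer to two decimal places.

M((Mg_0.66Fe_0.34)CaSi_2O_6) = 227.271 g/mol.
Ca contributes 1 × 40.078 = 40.078 g per mole.
40.078/227.271 = 0.1763 → 17.63%.

17.63 mass %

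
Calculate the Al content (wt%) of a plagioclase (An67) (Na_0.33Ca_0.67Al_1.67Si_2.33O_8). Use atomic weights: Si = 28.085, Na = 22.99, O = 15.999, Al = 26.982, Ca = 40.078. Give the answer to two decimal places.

Molar mass of Na_0.33Ca_0.67Al_1.67Si_2.33O_8: 0.33*22.99 + 0.67*40.078 + 1.67*26.982 + 2.33*28.085 + 8*15.999 = 272.929 g/mol.
Mass of Al per formula unit: 1.67 × 26.982 = 45.060 g.
Weight fraction Al = 45.060 / 272.929 = 0.1651.

16.51 wt%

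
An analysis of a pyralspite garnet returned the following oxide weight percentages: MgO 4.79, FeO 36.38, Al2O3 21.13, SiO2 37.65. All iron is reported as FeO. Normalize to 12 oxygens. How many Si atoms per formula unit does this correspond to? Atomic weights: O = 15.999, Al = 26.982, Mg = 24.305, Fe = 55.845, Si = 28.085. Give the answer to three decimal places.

MgO: 4.79/40.304 = 0.11885 mol → 0.11885 mol Mg, 0.11885 mol O.
FeO: 36.38/71.844 = 0.50637 mol → 0.50637 mol Fe, 0.50637 mol O.
Al2O3: 21.13/101.961 = 0.20724 mol → 0.41448 mol Al, 0.62172 mol O.
SiO2: 37.65/60.083 = 0.62663 mol → 0.62663 mol Si, 1.25326 mol O.
Total oxygen = 2.50020 mol. Normalization factor = 12/2.50020 = 4.79962.
Si per 12 O = 0.62663 × 4.79962 = 3.008.

3.008 Si apfu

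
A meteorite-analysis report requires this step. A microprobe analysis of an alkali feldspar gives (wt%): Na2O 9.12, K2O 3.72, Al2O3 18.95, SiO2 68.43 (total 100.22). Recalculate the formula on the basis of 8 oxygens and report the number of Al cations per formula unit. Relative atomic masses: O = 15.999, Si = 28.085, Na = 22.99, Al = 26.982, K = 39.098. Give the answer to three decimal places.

0.984 Al apfu

9.12 wt% Na2O ÷ 61.979 g/mol = 0.14715 mol, giving 0.29430 Na and 0.14715 O.
3.72 wt% K2O ÷ 94.195 g/mol = 0.03949 mol, giving 0.07898 K and 0.03949 O.
18.95 wt% Al2O3 ÷ 101.961 g/mol = 0.18586 mol, giving 0.37172 Al and 0.55758 O.
68.43 wt% SiO2 ÷ 60.083 g/mol = 1.13892 mol, giving 1.13892 Si and 2.27784 O.
Oxygen sums to 3.02206; scaling by 8/3.02206 = 2.64720 puts the formula on 8 O.
Al: 0.37172 × 2.64720 = 0.984 atoms per formula unit.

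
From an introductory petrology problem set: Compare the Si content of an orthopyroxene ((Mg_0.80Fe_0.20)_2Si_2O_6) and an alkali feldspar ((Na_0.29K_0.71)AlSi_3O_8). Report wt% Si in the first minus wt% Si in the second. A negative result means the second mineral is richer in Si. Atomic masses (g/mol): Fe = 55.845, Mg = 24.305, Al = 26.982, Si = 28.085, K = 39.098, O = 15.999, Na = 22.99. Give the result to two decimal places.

Si in (Mg_0.80Fe_0.20)_2Si_2O_6: molar mass 213.390 g/mol; 2×28.085 = 56.170 g → 26.32 wt%.
Si in (Na_0.29K_0.71)AlSi_3O_8: molar mass 273.656 g/mol; 3×28.085 = 84.255 g → 30.79 wt%.
Difference = 26.32 − 30.79 = -4.47 percentage points.

-4.47 percentage points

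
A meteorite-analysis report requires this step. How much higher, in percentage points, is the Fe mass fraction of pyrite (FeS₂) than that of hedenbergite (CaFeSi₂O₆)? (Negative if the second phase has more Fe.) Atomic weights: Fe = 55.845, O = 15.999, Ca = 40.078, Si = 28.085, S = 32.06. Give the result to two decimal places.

24.04 percentage points

First mineral: 55.845 g Fe in 119.965 g formula = 46.55 wt% Fe.
Second mineral: 55.845 g Fe in 248.087 g formula = 22.51 wt% Fe.
46.55% − 22.51% gives a difference of 24.04 percentage points.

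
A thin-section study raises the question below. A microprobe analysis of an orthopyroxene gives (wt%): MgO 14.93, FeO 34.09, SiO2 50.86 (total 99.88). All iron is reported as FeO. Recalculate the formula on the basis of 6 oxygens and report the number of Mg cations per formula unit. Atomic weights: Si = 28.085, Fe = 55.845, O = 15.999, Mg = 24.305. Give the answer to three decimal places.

14.93 wt% MgO ÷ 40.304 g/mol = 0.37043 mol, giving 0.37043 Mg and 0.37043 O.
34.09 wt% FeO ÷ 71.844 g/mol = 0.47450 mol, giving 0.47450 Fe and 0.47450 O.
50.86 wt% SiO2 ÷ 60.083 g/mol = 0.84650 mol, giving 0.84650 Si and 1.69300 O.
Oxygen sums to 2.53793; scaling by 6/2.53793 = 2.36413 puts the formula on 6 O.
Mg: 0.37043 × 2.36413 = 0.876 atoms per formula unit.

0.876 Mg apfu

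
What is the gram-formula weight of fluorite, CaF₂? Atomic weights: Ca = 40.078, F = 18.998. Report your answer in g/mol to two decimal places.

78.07 g/mol

M = 1*40.078 + 2*18.998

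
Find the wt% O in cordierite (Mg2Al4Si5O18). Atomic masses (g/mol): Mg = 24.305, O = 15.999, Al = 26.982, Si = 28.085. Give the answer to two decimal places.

49.23 mass %

M(Mg2Al4Si5O18) = 584.945 g/mol.
O contributes 18 × 15.999 = 287.982 g per mole.
287.982/584.945 = 0.4923 → 49.23%.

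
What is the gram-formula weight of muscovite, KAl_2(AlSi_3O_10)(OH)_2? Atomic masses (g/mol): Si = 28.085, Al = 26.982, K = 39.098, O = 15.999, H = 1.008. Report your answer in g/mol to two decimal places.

398.30 g/mol

K: 1 × 39.098 = 39.0980
Al: 3 × 26.982 = 80.9460
Si: 3 × 28.085 = 84.2550
O: 12 × 15.999 = 191.9880
H: 2 × 1.008 = 2.0160
Summing the contributions gives the formula mass.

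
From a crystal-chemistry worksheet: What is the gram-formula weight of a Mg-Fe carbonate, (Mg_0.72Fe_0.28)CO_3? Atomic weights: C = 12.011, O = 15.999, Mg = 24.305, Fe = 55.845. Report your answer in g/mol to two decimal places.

93.14 g/mol

Mg: 0.72 × 24.305 = 17.4996
Fe: 0.28 × 55.845 = 15.6366
C: 1 × 12.011 = 12.0110
O: 3 × 15.999 = 47.9970
Summing the contributions gives the formula mass.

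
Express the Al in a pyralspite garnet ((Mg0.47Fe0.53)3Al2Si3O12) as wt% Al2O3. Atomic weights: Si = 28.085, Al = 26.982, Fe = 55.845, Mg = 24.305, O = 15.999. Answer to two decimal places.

Formula mass = 453.271 g/mol.
2 Al → 1.0000 mol Al2O3 per formula unit; M(Al2O3) = 101.961, so Al2O3 mass = 101.961 g.
101.961/453.271 × 100 = 22.49 wt%.

22.49 wt%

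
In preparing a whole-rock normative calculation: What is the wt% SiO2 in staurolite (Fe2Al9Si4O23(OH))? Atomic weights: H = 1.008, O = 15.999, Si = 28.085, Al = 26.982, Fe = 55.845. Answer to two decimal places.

Formula mass = 851.852 g/mol.
4 Si → 4.0000 mol SiO2 per formula unit; M(SiO2) = 60.083, so SiO2 mass = 240.332 g.
240.332/851.852 × 100 = 28.21 wt%.

28.21 wt%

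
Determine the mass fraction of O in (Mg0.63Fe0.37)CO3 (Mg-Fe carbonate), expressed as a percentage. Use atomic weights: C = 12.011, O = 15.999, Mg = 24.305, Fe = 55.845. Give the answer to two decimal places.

50.01 weight percent

M((Mg0.63Fe0.37)CO3) = 95.983 g/mol.
O contributes 3 × 15.999 = 47.997 g per mole.
47.997/95.983 = 0.5001 → 50.01%.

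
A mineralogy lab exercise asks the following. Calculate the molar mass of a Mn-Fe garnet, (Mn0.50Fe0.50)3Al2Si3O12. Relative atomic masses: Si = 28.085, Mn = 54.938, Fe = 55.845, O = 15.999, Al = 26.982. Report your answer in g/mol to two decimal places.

496.38 g/mol

M = 1.50(54.938) + 1.50(55.845) + 2(26.982) + 3(28.085) + 12(15.999)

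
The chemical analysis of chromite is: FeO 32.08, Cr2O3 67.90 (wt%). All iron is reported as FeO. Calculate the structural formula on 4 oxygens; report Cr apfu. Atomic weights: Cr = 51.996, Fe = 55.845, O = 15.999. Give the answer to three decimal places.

FeO: 32.08/71.844 = 0.44652 mol → 0.44652 mol Fe, 0.44652 mol O.
Cr2O3: 67.90/151.989 = 0.44674 mol → 0.89348 mol Cr, 1.34022 mol O.
Total oxygen = 1.78674 mol. Normalization factor = 4/1.78674 = 2.23871.
Cr per 4 O = 0.89348 × 2.23871 = 2.000.

2.000 Cr apfu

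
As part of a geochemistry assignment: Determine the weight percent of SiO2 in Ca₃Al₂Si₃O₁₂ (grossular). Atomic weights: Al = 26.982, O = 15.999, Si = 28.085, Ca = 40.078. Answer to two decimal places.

M(Ca₃Al₂Si₃O₁₂) = 450.441 g/mol; M(SiO2) = 60.083 g/mol.
Moles SiO2 per formula unit = 3 Si ÷ 1 = 3.0000.
SiO2 fraction = (3.0000 × 60.083) / 450.441 = 180.249/450.441 = 0.4002.

40.02 wt%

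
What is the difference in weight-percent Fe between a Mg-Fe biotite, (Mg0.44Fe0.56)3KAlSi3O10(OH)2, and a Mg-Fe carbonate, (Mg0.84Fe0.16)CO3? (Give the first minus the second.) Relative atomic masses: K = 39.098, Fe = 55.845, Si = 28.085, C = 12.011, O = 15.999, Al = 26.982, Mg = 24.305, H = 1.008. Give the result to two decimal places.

9.95 percentage points

M((Mg0.44Fe0.56)3KAlSi3O10(OH)2) = 470.241 g/mol, so wt% Fe = 93.820/470.241 × 100 = 19.95%.
M((Mg0.84Fe0.16)CO3) = 89.359 g/mol, so wt% Fe = 8.935/89.359 × 100 = 10.00%.
19.95 − 10.00 = 9.95 pp.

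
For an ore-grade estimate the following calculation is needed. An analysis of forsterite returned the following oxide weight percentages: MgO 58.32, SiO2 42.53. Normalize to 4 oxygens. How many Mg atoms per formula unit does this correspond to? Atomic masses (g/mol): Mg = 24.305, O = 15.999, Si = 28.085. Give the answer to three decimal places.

58.32 wt% MgO ÷ 40.304 g/mol = 1.44700 mol, giving 1.44700 Mg and 1.44700 O.
42.53 wt% SiO2 ÷ 60.083 g/mol = 0.70785 mol, giving 0.70785 Si and 1.41570 O.
Oxygen sums to 2.86270; scaling by 4/2.86270 = 1.39728 puts the formula on 4 O.
Mg: 1.44700 × 1.39728 = 2.022 atoms per formula unit.

2.022 Mg apfu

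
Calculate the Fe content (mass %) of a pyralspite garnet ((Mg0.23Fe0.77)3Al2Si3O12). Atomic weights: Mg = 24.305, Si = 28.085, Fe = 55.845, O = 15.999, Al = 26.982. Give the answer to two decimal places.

M((Mg0.23Fe0.77)3Al2Si3O12) = 475.979 g/mol.
Fe contributes 2.31 × 55.845 = 129.002 g per mole.
129.002/475.979 = 0.2710 → 27.10%.

27.10 mass %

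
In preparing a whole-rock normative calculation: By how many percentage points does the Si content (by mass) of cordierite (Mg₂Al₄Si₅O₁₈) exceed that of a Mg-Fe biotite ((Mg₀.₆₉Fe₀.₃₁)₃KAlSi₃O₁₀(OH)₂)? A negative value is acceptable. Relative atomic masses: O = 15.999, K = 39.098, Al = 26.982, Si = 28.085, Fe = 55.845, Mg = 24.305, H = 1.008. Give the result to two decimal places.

Si in Mg₂Al₄Si₅O₁₈: molar mass 584.945 g/mol; 5×28.085 = 140.425 g → 24.01 wt%.
Si in (Mg₀.₆₉Fe₀.₃₁)₃KAlSi₃O₁₀(OH)₂: molar mass 446.586 g/mol; 3×28.085 = 84.255 g → 18.87 wt%.
Difference = 24.01 − 18.87 = 5.14 percentage points.

5.14 percentage points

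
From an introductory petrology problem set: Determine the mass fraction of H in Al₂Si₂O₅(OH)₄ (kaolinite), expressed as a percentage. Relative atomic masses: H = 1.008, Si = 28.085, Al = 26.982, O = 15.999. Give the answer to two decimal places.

1.56 wt%

Molar mass of Al₂Si₂O₅(OH)₄: 2×26.982 + 2×28.085 + 9×15.999 + 4×1.008 = 258.157 g/mol.
Mass of H per formula unit: 4 × 1.008 = 4.032 g.
Weight fraction H = 4.032 / 258.157 = 0.0156.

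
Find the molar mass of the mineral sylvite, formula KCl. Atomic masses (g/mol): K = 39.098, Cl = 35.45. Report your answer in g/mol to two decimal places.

M = 1·39.098 + 1·35.45

74.55 g/mol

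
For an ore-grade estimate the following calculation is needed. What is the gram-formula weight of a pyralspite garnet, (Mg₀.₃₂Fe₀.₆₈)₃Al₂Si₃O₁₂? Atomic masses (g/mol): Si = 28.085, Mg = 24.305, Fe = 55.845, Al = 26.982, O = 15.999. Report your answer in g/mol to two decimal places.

Mg: 0.96 × 24.305 = 23.3328
Fe: 2.04 × 55.845 = 113.9238
Al: 2 × 26.982 = 53.9640
Si: 3 × 28.085 = 84.2550
O: 12 × 15.999 = 191.9880
Summing the contributions gives the formula mass.

467.46 g/mol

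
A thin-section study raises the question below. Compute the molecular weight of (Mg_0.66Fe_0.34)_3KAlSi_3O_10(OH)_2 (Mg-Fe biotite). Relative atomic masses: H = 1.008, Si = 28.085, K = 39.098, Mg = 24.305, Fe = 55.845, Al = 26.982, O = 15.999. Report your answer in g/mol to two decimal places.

449.42 g/mol

Mg: 1.98 × 24.305 = 48.1239
Fe: 1.02 × 55.845 = 56.9619
K: 1 × 39.098 = 39.0980
Al: 1 × 26.982 = 26.9820
Si: 3 × 28.085 = 84.2550
O: 12 × 15.999 = 191.9880
H: 2 × 1.008 = 2.0160
Summing the contributions gives the formula mass.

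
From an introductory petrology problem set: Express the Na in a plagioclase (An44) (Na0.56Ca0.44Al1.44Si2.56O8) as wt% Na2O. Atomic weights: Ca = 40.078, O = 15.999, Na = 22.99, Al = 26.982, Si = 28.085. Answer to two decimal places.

6.45 wt%

Molar mass of Na0.56Ca0.44Al1.44Si2.56O8 = 0.56*22.99 + 0.44*40.078 + 1.44*26.982 + 2.56*28.085 + 8*15.999 = 269.252 g/mol.
Each formula unit contains 0.56 Na, equivalent to 0.56/2 = 0.2800 mol Na2O.
M(Na2O) = 2×22.99 + 1×15.999 = 61.979 g/mol.
Mass of Na2O per formula unit = 0.2800 × 61.979 = 17.354 g.
Na2O wt% = 17.354 / 269.252 × 100 = 6.45%.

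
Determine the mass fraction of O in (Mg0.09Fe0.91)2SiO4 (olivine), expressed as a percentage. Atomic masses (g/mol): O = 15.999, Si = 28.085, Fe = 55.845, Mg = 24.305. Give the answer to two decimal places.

Molar mass of (Mg0.09Fe0.91)2SiO4: 0.18*24.305 + 1.82*55.845 + 1*28.085 + 4*15.999 = 198.094 g/mol.
Mass of O per formula unit: 4 × 15.999 = 63.996 g.
Weight fraction O = 63.996 / 198.094 = 0.3231.

32.31 weight percent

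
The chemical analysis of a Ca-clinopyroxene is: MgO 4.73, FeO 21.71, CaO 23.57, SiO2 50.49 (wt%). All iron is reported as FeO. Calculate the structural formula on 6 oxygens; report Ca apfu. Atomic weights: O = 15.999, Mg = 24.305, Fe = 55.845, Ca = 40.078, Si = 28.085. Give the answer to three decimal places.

MgO: 4.73/40.304 = 0.11736 mol → 0.11736 mol Mg, 0.11736 mol O.
FeO: 21.71/71.844 = 0.30218 mol → 0.30218 mol Fe, 0.30218 mol O.
CaO: 23.57/56.077 = 0.42031 mol → 0.42031 mol Ca, 0.42031 mol O.
SiO2: 50.49/60.083 = 0.84034 mol → 0.84034 mol Si, 1.68068 mol O.
Total oxygen = 2.52053 mol. Normalization factor = 6/2.52053 = 2.38045.
Ca per 6 O = 0.42031 × 2.38045 = 1.001.

1.001 Ca apfu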